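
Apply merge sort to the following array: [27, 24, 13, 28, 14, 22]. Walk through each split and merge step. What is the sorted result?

Merge sort trace:

Split: [27, 24, 13, 28, 14, 22] -> [27, 24, 13] and [28, 14, 22]
  Split: [27, 24, 13] -> [27] and [24, 13]
    Split: [24, 13] -> [24] and [13]
    Merge: [24] + [13] -> [13, 24]
  Merge: [27] + [13, 24] -> [13, 24, 27]
  Split: [28, 14, 22] -> [28] and [14, 22]
    Split: [14, 22] -> [14] and [22]
    Merge: [14] + [22] -> [14, 22]
  Merge: [28] + [14, 22] -> [14, 22, 28]
Merge: [13, 24, 27] + [14, 22, 28] -> [13, 14, 22, 24, 27, 28]

Final sorted array: [13, 14, 22, 24, 27, 28]

The merge sort proceeds by recursively splitting the array and merging sorted halves.
After all merges, the sorted array is [13, 14, 22, 24, 27, 28].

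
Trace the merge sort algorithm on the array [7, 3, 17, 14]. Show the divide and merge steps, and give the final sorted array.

Merge sort trace:

Split: [7, 3, 17, 14] -> [7, 3] and [17, 14]
  Split: [7, 3] -> [7] and [3]
  Merge: [7] + [3] -> [3, 7]
  Split: [17, 14] -> [17] and [14]
  Merge: [17] + [14] -> [14, 17]
Merge: [3, 7] + [14, 17] -> [3, 7, 14, 17]

Final sorted array: [3, 7, 14, 17]

The merge sort proceeds by recursively splitting the array and merging sorted halves.
After all merges, the sorted array is [3, 7, 14, 17].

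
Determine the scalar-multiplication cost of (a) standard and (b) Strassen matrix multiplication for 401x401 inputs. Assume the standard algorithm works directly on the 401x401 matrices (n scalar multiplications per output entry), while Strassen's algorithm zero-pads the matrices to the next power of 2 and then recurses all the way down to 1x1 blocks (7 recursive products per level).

Matrix multiplication for 401x401 matrices:

Strassen's algorithm requires power-of-2 dimensions. Pad 401x401 to 512x512 (next power of 2).

Standard algorithm: 401^3 = 64481201 multiplications
Strassen's algorithm: 7^(log2(512)) = 7^9 = 40353607 multiplications
Savings: 64481201 - 40353607 = 24127594 multiplications

Standard: 64481201 multiplications (401^3). Strassen: 40353607 multiplications (7^9, after padding to 512x512). Strassen reduces 8 recursive multiplications to 7 at each level.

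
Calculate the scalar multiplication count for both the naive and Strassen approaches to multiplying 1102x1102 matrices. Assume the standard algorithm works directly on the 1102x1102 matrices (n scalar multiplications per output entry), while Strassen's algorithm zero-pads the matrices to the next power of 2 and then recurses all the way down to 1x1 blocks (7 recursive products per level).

Matrix multiplication for 1102x1102 matrices:

Strassen's algorithm requires power-of-2 dimensions. Pad 1102x1102 to 2048x2048 (next power of 2).

Standard algorithm: 1102^3 = 1338273208 multiplications
Strassen's algorithm: 7^(log2(2048)) = 7^11 = 1977326743 multiplications
Difference: 1338273208 - 1977326743 = -639053535 (Strassen uses MORE here due to padding overhead — for small or just-over-power-of-2 n, padding can outweigh the per-level savings)

Standard: 1338273208 multiplications (1102^3). Strassen: 1977326743 multiplications (7^11, after padding to 2048x2048). Strassen reduces 8 recursive multiplications to 7 at each level.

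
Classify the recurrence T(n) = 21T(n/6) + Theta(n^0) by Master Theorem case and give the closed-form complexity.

Master Theorem for T(n) = 21T(n/6) + O(n^0):

a = 21, b = 6, c = 0
log_b(a) = log_6(21) = 1.6992

Case 1: c = 0 < log_6(21) = 1.6992
T(n) = O(n^(log_6 21))

For T(n) = 21T(n/6) + O(n^0): log_6(21) = 1.6992. This is Case 1 of the Master Theorem (c < log_b(a), work dominated by leaves), giving O(n^(log_6 21)).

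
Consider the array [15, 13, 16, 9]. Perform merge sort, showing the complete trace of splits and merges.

Merge sort trace:

Split: [15, 13, 16, 9] -> [15, 13] and [16, 9]
  Split: [15, 13] -> [15] and [13]
  Merge: [15] + [13] -> [13, 15]
  Split: [16, 9] -> [16] and [9]
  Merge: [16] + [9] -> [9, 16]
Merge: [13, 15] + [9, 16] -> [9, 13, 15, 16]

Final sorted array: [9, 13, 15, 16]

The merge sort proceeds by recursively splitting the array and merging sorted halves.
After all merges, the sorted array is [9, 13, 15, 16].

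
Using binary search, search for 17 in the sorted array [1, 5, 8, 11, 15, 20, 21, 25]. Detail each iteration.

Binary search for 17 in [1, 5, 8, 11, 15, 20, 21, 25]:

lo=0, hi=7, mid=3, arr[mid]=11 -> 11 < 17, search right half
lo=4, hi=7, mid=5, arr[mid]=20 -> 20 > 17, search left half
lo=4, hi=4, mid=4, arr[mid]=15 -> 15 < 17, search right half
lo=5 > hi=4, target 17 not found

Binary search determines that 17 is not in the array after 3 comparisons. The search space was exhausted without finding the target.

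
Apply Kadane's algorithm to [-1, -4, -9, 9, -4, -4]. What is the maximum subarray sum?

Using Kadane's algorithm on [-1, -4, -9, 9, -4, -4]:

Scanning through the array:
Position 1 (value -4): max_ending_here = -4, max_so_far = -1
Position 2 (value -9): max_ending_here = -9, max_so_far = -1
Position 3 (value 9): max_ending_here = 9, max_so_far = 9
Position 4 (value -4): max_ending_here = 5, max_so_far = 9
Position 5 (value -4): max_ending_here = 1, max_so_far = 9

Maximum subarray: [9]
Maximum sum: 9

The maximum subarray is [9] with sum 9. This subarray runs from index 3 to index 3.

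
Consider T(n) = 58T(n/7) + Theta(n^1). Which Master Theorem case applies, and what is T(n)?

Master Theorem for T(n) = 58T(n/7) + O(n^1):

a = 58, b = 7, c = 1
log_b(a) = log_7(58) = 2.0867

Case 1: c = 1 < log_7(58) = 2.0867
T(n) = O(n^(log_7 58))

For T(n) = 58T(n/7) + O(n^1): log_7(58) = 2.0867. This is Case 1 of the Master Theorem (c < log_b(a), work dominated by leaves), giving O(n^(log_7 58)).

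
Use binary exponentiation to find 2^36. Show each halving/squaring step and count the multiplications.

Computing 2^36 by squaring (build up from 2^1; each line after the first costs one multiplication):

2^1 = 2
2^2 = (2^1)^2 = 2^2 = 4
2^4 = (2^2)^2 = 4^2 = 16
2^8 = (2^4)^2 = 16^2 = 256
2^9 = 2 * 2^8 = 2 * 256 = 512
2^18 = (2^9)^2 = 512^2 = 262144
2^36 = (2^18)^2 = 262144^2 = 68719476736

Result: 68719476736
Multiplications needed: 6 (6 lines after 2^1)

2^36 = 68719476736. Using exponentiation by squaring, this requires 6 multiplications. The key idea: if the exponent is even, square the half-power; if odd, multiply by the base once.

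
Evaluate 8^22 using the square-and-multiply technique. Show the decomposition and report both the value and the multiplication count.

Computing 8^22 by squaring (build up from 8^1; each line after the first costs one multiplication):

8^1 = 8
8^2 = (8^1)^2 = 8^2 = 64
8^4 = (8^2)^2 = 64^2 = 4096
8^5 = 8 * 8^4 = 8 * 4096 = 32768
8^10 = (8^5)^2 = 32768^2 = 1073741824
8^11 = 8 * 8^10 = 8 * 1073741824 = 8589934592
8^22 = (8^11)^2 = 8589934592^2 = 73786976294838206464

Result: 73786976294838206464
Multiplications needed: 6 (6 lines after 8^1)

8^22 = 73786976294838206464. Using exponentiation by squaring, this requires 6 multiplications. The key idea: if the exponent is even, square the half-power; if odd, multiply by the base once.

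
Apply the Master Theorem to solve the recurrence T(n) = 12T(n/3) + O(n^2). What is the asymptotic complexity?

Master Theorem for T(n) = 12T(n/3) + O(n^2):

a = 12, b = 3, c = 2
log_b(a) = log_3(12) = 2.2619

Case 1: c = 2 < log_3(12) = 2.2619
T(n) = O(n^(log_3 12))

For T(n) = 12T(n/3) + O(n^2): log_3(12) = 2.2619. This is Case 1 of the Master Theorem (c < log_b(a), work dominated by leaves), giving O(n^(log_3 12)).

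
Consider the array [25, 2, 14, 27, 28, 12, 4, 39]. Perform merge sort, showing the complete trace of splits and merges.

Merge sort trace:

Split: [25, 2, 14, 27, 28, 12, 4, 39] -> [25, 2, 14, 27] and [28, 12, 4, 39]
  Split: [25, 2, 14, 27] -> [25, 2] and [14, 27]
    Split: [25, 2] -> [25] and [2]
    Merge: [25] + [2] -> [2, 25]
    Split: [14, 27] -> [14] and [27]
    Merge: [14] + [27] -> [14, 27]
  Merge: [2, 25] + [14, 27] -> [2, 14, 25, 27]
  Split: [28, 12, 4, 39] -> [28, 12] and [4, 39]
    Split: [28, 12] -> [28] and [12]
    Merge: [28] + [12] -> [12, 28]
    Split: [4, 39] -> [4] and [39]
    Merge: [4] + [39] -> [4, 39]
  Merge: [12, 28] + [4, 39] -> [4, 12, 28, 39]
Merge: [2, 14, 25, 27] + [4, 12, 28, 39] -> [2, 4, 12, 14, 25, 27, 28, 39]

Final sorted array: [2, 4, 12, 14, 25, 27, 28, 39]

The merge sort proceeds by recursively splitting the array and merging sorted halves.
After all merges, the sorted array is [2, 4, 12, 14, 25, 27, 28, 39].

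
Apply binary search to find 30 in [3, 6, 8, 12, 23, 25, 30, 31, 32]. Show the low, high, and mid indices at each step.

Binary search for 30 in [3, 6, 8, 12, 23, 25, 30, 31, 32]:

lo=0, hi=8, mid=4, arr[mid]=23 -> 23 < 30, search right half
lo=5, hi=8, mid=6, arr[mid]=30 -> Found target at index 6!

Binary search finds 30 at index 6 after 2 comparisons. The search repeatedly halves the search space by comparing with the middle element.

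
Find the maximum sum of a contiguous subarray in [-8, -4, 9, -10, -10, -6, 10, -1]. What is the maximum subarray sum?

Using Kadane's algorithm on [-8, -4, 9, -10, -10, -6, 10, -1]:

Scanning through the array:
Position 1 (value -4): max_ending_here = -4, max_so_far = -4
Position 2 (value 9): max_ending_here = 9, max_so_far = 9
Position 3 (value -10): max_ending_here = -1, max_so_far = 9
Position 4 (value -10): max_ending_here = -10, max_so_far = 9
Position 5 (value -6): max_ending_here = -6, max_so_far = 9
Position 6 (value 10): max_ending_here = 10, max_so_far = 10
Position 7 (value -1): max_ending_here = 9, max_so_far = 10

Maximum subarray: [10]
Maximum sum: 10

The maximum subarray is [10] with sum 10. This subarray runs from index 6 to index 6.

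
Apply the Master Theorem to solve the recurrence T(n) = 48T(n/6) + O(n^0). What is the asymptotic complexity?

Master Theorem for T(n) = 48T(n/6) + O(n^0):

a = 48, b = 6, c = 0
log_b(a) = log_6(48) = 2.1606

Case 1: c = 0 < log_6(48) = 2.1606
T(n) = O(n^(log_6 48))

For T(n) = 48T(n/6) + O(n^0): log_6(48) = 2.1606. This is Case 1 of the Master Theorem (c < log_b(a), work dominated by leaves), giving O(n^(log_6 48)).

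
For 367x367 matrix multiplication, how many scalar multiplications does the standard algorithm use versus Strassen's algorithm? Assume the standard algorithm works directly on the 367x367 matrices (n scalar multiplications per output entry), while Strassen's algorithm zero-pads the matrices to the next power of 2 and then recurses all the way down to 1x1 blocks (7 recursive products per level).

Matrix multiplication for 367x367 matrices:

Strassen's algorithm requires power-of-2 dimensions. Pad 367x367 to 512x512 (next power of 2).

Standard algorithm: 367^3 = 49430863 multiplications
Strassen's algorithm: 7^(log2(512)) = 7^9 = 40353607 multiplications
Savings: 49430863 - 40353607 = 9077256 multiplications

Standard: 49430863 multiplications (367^3). Strassen: 40353607 multiplications (7^9, after padding to 512x512). Strassen reduces 8 recursive multiplications to 7 at each level.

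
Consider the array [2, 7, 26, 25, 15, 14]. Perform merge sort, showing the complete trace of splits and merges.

Merge sort trace:

Split: [2, 7, 26, 25, 15, 14] -> [2, 7, 26] and [25, 15, 14]
  Split: [2, 7, 26] -> [2] and [7, 26]
    Split: [7, 26] -> [7] and [26]
    Merge: [7] + [26] -> [7, 26]
  Merge: [2] + [7, 26] -> [2, 7, 26]
  Split: [25, 15, 14] -> [25] and [15, 14]
    Split: [15, 14] -> [15] and [14]
    Merge: [15] + [14] -> [14, 15]
  Merge: [25] + [14, 15] -> [14, 15, 25]
Merge: [2, 7, 26] + [14, 15, 25] -> [2, 7, 14, 15, 25, 26]

Final sorted array: [2, 7, 14, 15, 25, 26]

The merge sort proceeds by recursively splitting the array and merging sorted halves.
After all merges, the sorted array is [2, 7, 14, 15, 25, 26].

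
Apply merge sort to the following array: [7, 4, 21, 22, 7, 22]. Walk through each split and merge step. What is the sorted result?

Merge sort trace:

Split: [7, 4, 21, 22, 7, 22] -> [7, 4, 21] and [22, 7, 22]
  Split: [7, 4, 21] -> [7] and [4, 21]
    Split: [4, 21] -> [4] and [21]
    Merge: [4] + [21] -> [4, 21]
  Merge: [7] + [4, 21] -> [4, 7, 21]
  Split: [22, 7, 22] -> [22] and [7, 22]
    Split: [7, 22] -> [7] and [22]
    Merge: [7] + [22] -> [7, 22]
  Merge: [22] + [7, 22] -> [7, 22, 22]
Merge: [4, 7, 21] + [7, 22, 22] -> [4, 7, 7, 21, 22, 22]

Final sorted array: [4, 7, 7, 21, 22, 22]

The merge sort proceeds by recursively splitting the array and merging sorted halves.
After all merges, the sorted array is [4, 7, 7, 21, 22, 22].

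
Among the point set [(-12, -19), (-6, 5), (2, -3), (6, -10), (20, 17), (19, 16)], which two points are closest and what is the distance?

Computing all pairwise distances among 6 points:

d((-12, -19), (-6, 5)) = 24.7386
d((-12, -19), (2, -3)) = 21.2603
d((-12, -19), (6, -10)) = 20.1246
d((-12, -19), (20, 17)) = 48.1664
d((-12, -19), (19, 16)) = 46.7547
d((-6, 5), (2, -3)) = 11.3137
d((-6, 5), (6, -10)) = 19.2094
d((-6, 5), (20, 17)) = 28.6356
d((-6, 5), (19, 16)) = 27.313
d((2, -3), (6, -10)) = 8.0623
d((2, -3), (20, 17)) = 26.9072
d((2, -3), (19, 16)) = 25.4951
d((6, -10), (20, 17)) = 30.4138
d((6, -10), (19, 16)) = 29.0689
d((20, 17), (19, 16)) = 1.4142 <-- minimum

Closest pair: (20, 17) and (19, 16) with distance 1.4142

The closest pair is (20, 17) and (19, 16) with Euclidean distance 1.4142. For 6 points, brute-force pairwise comparison is shown above. For large n, the divide-and-conquer algorithm (sort by x, recurse on halves, check the dividing strip) achieves O(n log n).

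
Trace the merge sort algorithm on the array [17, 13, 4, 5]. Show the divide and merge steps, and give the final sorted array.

Merge sort trace:

Split: [17, 13, 4, 5] -> [17, 13] and [4, 5]
  Split: [17, 13] -> [17] and [13]
  Merge: [17] + [13] -> [13, 17]
  Split: [4, 5] -> [4] and [5]
  Merge: [4] + [5] -> [4, 5]
Merge: [13, 17] + [4, 5] -> [4, 5, 13, 17]

Final sorted array: [4, 5, 13, 17]

The merge sort proceeds by recursively splitting the array and merging sorted halves.
After all merges, the sorted array is [4, 5, 13, 17].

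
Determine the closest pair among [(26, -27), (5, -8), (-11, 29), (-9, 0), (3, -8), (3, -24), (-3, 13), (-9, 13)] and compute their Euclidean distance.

Computing all pairwise distances among 8 points:

d((26, -27), (5, -8)) = 28.3196
d((26, -27), (-11, 29)) = 67.1193
d((26, -27), (-9, 0)) = 44.2041
d((26, -27), (3, -8)) = 29.8329
d((26, -27), (3, -24)) = 23.1948
d((26, -27), (-3, 13)) = 49.4065
d((26, -27), (-9, 13)) = 53.1507
d((5, -8), (-11, 29)) = 40.3113
d((5, -8), (-9, 0)) = 16.1245
d((5, -8), (3, -8)) = 2.0 <-- minimum
d((5, -8), (3, -24)) = 16.1245
d((5, -8), (-3, 13)) = 22.4722
d((5, -8), (-9, 13)) = 25.2389
d((-11, 29), (-9, 0)) = 29.0689
d((-11, 29), (3, -8)) = 39.5601
d((-11, 29), (3, -24)) = 54.8179
d((-11, 29), (-3, 13)) = 17.8885
d((-11, 29), (-9, 13)) = 16.1245
d((-9, 0), (3, -8)) = 14.4222
d((-9, 0), (3, -24)) = 26.8328
d((-9, 0), (-3, 13)) = 14.3178
d((-9, 0), (-9, 13)) = 13.0
d((3, -8), (3, -24)) = 16.0
d((3, -8), (-3, 13)) = 21.8403
d((3, -8), (-9, 13)) = 24.1868
d((3, -24), (-3, 13)) = 37.4833
d((3, -24), (-9, 13)) = 38.8973
d((-3, 13), (-9, 13)) = 6.0

Closest pair: (5, -8) and (3, -8) with distance 2.0

The closest pair is (5, -8) and (3, -8) with Euclidean distance 2.0. For 8 points, brute-force pairwise comparison is shown above. For large n, the divide-and-conquer algorithm (sort by x, recurse on halves, check the dividing strip) achieves O(n log n).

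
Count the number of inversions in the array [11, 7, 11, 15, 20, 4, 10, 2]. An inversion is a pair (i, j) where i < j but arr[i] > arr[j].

Finding inversions in [11, 7, 11, 15, 20, 4, 10, 2]:

(0, 1): arr[0]=11 > arr[1]=7
(0, 5): arr[0]=11 > arr[5]=4
(0, 6): arr[0]=11 > arr[6]=10
(0, 7): arr[0]=11 > arr[7]=2
(1, 5): arr[1]=7 > arr[5]=4
(1, 7): arr[1]=7 > arr[7]=2
(2, 5): arr[2]=11 > arr[5]=4
(2, 6): arr[2]=11 > arr[6]=10
(2, 7): arr[2]=11 > arr[7]=2
(3, 5): arr[3]=15 > arr[5]=4
(3, 6): arr[3]=15 > arr[6]=10
(3, 7): arr[3]=15 > arr[7]=2
(4, 5): arr[4]=20 > arr[5]=4
(4, 6): arr[4]=20 > arr[6]=10
(4, 7): arr[4]=20 > arr[7]=2
(5, 7): arr[5]=4 > arr[7]=2
(6, 7): arr[6]=10 > arr[7]=2

Total inversions: 17

The array has 17 inversion(s): (0,1), (0,5), (0,6), (0,7), (1,5), (1,7), (2,5), (2,6), (2,7), (3,5), (3,6), (3,7), (4,5), (4,6), (4,7), (5,7), (6,7). Each pair (i,j) satisfies i < j and arr[i] > arr[j].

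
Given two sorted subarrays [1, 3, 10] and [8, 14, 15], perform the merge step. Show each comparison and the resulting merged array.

Merging process:

Compare 1 vs 8: take 1 from left. Merged: [1]
Compare 3 vs 8: take 3 from left. Merged: [1, 3]
Compare 10 vs 8: take 8 from right. Merged: [1, 3, 8]
Compare 10 vs 14: take 10 from left. Merged: [1, 3, 8, 10]
Append remaining from right: [14, 15]. Merged: [1, 3, 8, 10, 14, 15]

Final merged array: [1, 3, 8, 10, 14, 15]
Total comparisons: 4

The merged array is [1, 3, 8, 10, 14, 15], requiring 4 comparisons. The merge step runs in O(n) time where n is the total number of elements.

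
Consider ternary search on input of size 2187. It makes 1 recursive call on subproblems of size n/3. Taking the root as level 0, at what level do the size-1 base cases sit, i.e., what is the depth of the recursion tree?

For divide and conquer with division factor 3:

Problem sizes at each level:
Level 0: 2187
Level 1: 729
Level 2: 243
Level 3: 81
Level 4: 27
Level 5: 9
Level 6: 3
Level 7: 1

The root is level 0 and the size-1 base case is level 7 (the tree spans levels 0 through 7, i.e. 8 levels counting the root), so the depth is the number of divisions: log_3(2187) = 7

The recursion tree depth is log_3(2187) = 7. At each level, the problem size is divided by 3, so it takes 7 divisions to reduce to a base case of size 1. The algorithm makes 1 recursive call at each level.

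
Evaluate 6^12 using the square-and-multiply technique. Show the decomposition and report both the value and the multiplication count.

Computing 6^12 by squaring (build up from 6^1; each line after the first costs one multiplication):

6^1 = 6
6^2 = (6^1)^2 = 6^2 = 36
6^3 = 6 * 6^2 = 6 * 36 = 216
6^6 = (6^3)^2 = 216^2 = 46656
6^12 = (6^6)^2 = 46656^2 = 2176782336

Result: 2176782336
Multiplications needed: 4 (4 lines after 6^1)

6^12 = 2176782336. Using exponentiation by squaring, this requires 4 multiplications. The key idea: if the exponent is even, square the half-power; if odd, multiply by the base once.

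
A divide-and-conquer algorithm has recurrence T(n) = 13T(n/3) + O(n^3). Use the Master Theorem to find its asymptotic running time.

Master Theorem for T(n) = 13T(n/3) + O(n^3):

a = 13, b = 3, c = 3
log_b(a) = log_3(13) = 2.3347

Case 3: c = 3 > log_3(13) = 2.3347
T(n) = O(n^3) = O(n^3)

For T(n) = 13T(n/3) + O(n^3): log_3(13) = 2.3347. This is Case 3 of the Master Theorem (c > log_b(a), work dominated by root), giving O(n^3).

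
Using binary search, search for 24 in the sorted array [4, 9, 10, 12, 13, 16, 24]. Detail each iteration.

Binary search for 24 in [4, 9, 10, 12, 13, 16, 24]:

lo=0, hi=6, mid=3, arr[mid]=12 -> 12 < 24, search right half
lo=4, hi=6, mid=5, arr[mid]=16 -> 16 < 24, search right half
lo=6, hi=6, mid=6, arr[mid]=24 -> Found target at index 6!

Binary search finds 24 at index 6 after 3 comparisons. The search repeatedly halves the search space by comparing with the middle element.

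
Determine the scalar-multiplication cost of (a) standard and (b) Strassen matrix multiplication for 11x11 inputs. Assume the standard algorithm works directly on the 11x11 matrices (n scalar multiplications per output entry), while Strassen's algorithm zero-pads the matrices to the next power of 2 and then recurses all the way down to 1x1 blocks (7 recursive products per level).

Matrix multiplication for 11x11 matrices:

Strassen's algorithm requires power-of-2 dimensions. Pad 11x11 to 16x16 (next power of 2).

Standard algorithm: 11^3 = 1331 multiplications
Strassen's algorithm: 7^(log2(16)) = 7^4 = 2401 multiplications
Difference: 1331 - 2401 = -1070 (Strassen uses MORE here due to padding overhead — for small or just-over-power-of-2 n, padding can outweigh the per-level savings)

Standard: 1331 multiplications (11^3). Strassen: 2401 multiplications (7^4, after padding to 16x16). Strassen reduces 8 recursive multiplications to 7 at each level.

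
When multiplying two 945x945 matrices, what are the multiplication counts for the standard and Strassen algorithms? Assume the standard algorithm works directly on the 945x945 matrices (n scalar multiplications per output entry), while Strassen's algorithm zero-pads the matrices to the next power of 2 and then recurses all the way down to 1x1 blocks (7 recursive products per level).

Matrix multiplication for 945x945 matrices:

Strassen's algorithm requires power-of-2 dimensions. Pad 945x945 to 1024x1024 (next power of 2).

Standard algorithm: 945^3 = 843908625 multiplications
Strassen's algorithm: 7^(log2(1024)) = 7^10 = 282475249 multiplications
Savings: 843908625 - 282475249 = 561433376 multiplications

Standard: 843908625 multiplications (945^3). Strassen: 282475249 multiplications (7^10, after padding to 1024x1024). Strassen reduces 8 recursive multiplications to 7 at each level.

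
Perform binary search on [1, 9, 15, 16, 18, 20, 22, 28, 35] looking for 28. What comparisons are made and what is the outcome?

Binary search for 28 in [1, 9, 15, 16, 18, 20, 22, 28, 35]:

lo=0, hi=8, mid=4, arr[mid]=18 -> 18 < 28, search right half
lo=5, hi=8, mid=6, arr[mid]=22 -> 22 < 28, search right half
lo=7, hi=8, mid=7, arr[mid]=28 -> Found target at index 7!

Binary search finds 28 at index 7 after 3 comparisons. The search repeatedly halves the search space by comparing with the middle element.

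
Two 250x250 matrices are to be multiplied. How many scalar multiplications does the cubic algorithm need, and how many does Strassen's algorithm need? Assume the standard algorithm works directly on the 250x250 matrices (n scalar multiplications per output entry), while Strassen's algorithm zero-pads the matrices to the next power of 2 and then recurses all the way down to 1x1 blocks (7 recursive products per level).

Matrix multiplication for 250x250 matrices:

Strassen's algorithm requires power-of-2 dimensions. Pad 250x250 to 256x256 (next power of 2).

Standard algorithm: 250^3 = 15625000 multiplications
Strassen's algorithm: 7^(log2(256)) = 7^8 = 5764801 multiplications
Savings: 15625000 - 5764801 = 9860199 multiplications

Standard: 15625000 multiplications (250^3). Strassen: 5764801 multiplications (7^8, after padding to 256x256). Strassen reduces 8 recursive multiplications to 7 at each level.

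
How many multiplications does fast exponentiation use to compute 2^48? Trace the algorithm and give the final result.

Computing 2^48 by squaring (build up from 2^1; each line after the first costs one multiplication):

2^1 = 2
2^2 = (2^1)^2 = 2^2 = 4
2^3 = 2 * 2^2 = 2 * 4 = 8
2^6 = (2^3)^2 = 8^2 = 64
2^12 = (2^6)^2 = 64^2 = 4096
2^24 = (2^12)^2 = 4096^2 = 16777216
2^48 = (2^24)^2 = 16777216^2 = 281474976710656

Result: 281474976710656
Multiplications needed: 6 (6 lines after 2^1)

2^48 = 281474976710656. Using exponentiation by squaring, this requires 6 multiplications. The key idea: if the exponent is even, square the half-power; if odd, multiply by the base once.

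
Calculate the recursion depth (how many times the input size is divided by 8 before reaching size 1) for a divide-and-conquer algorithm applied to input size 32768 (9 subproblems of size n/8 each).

For divide and conquer with division factor 8:

Problem sizes at each level:
Level 0: 32768
Level 1: 4096
Level 2: 512
Level 3: 64
Level 4: 8
Level 5: 1

The root is level 0 and the size-1 base case is level 5 (the tree spans levels 0 through 5, i.e. 6 levels counting the root), so the depth is the number of divisions: log_8(32768) = 5

The recursion tree depth is log_8(32768) = 5. At each level, the problem size is divided by 8, so it takes 5 divisions to reduce to a base case of size 1. The algorithm makes 9 recursive calls at each level.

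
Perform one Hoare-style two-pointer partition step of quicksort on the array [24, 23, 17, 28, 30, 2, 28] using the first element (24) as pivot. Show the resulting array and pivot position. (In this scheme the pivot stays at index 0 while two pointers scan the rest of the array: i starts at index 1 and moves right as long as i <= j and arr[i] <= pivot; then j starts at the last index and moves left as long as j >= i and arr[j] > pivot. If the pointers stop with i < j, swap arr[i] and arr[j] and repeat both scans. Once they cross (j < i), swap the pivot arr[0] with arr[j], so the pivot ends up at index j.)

Hoare-style two-pointer partition with pivot = 24:

Initial array: [24, 23, 17, 28, 30, 2, 28]

Pointers start at i = 1, j = 6.
i stops at index 3 (arr[3]=28 > 24), j stops at index 5 (arr[5]=2 <= 24): swap arr[3] and arr[5], array becomes [24, 23, 17, 2, 30, 28, 28]
i ends at 4, j ends at 3: the pointers have crossed (j < i), so scanning stops.

Swap pivot arr[0] with arr[3] to place pivot at position 3: [2, 23, 17, 24, 30, 28, 28]
Pivot position: 3

After partitioning with pivot 24, the array becomes [2, 23, 17, 24, 30, 28, 28]. The pivot is placed at index 3. All elements to the left of the pivot are <= 24, and all elements to the right are > 24.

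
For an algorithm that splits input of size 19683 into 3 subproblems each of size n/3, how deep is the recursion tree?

For divide and conquer with division factor 3:

Problem sizes at each level:
Level 0: 19683
Level 1: 6561
Level 2: 2187
Level 3: 729
Level 4: 243
Level 5: 81
Level 6: 27
Level 7: 9
Level 8: 3
Level 9: 1

The root is level 0 and the size-1 base case is level 9 (the tree spans levels 0 through 9, i.e. 10 levels counting the root), so the depth is the number of divisions: log_3(19683) = 9

The recursion tree depth is log_3(19683) = 9. At each level, the problem size is divided by 3, so it takes 9 divisions to reduce to a base case of size 1. The algorithm makes 3 recursive calls at each level.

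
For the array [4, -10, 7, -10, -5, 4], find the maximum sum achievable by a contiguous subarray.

Using Kadane's algorithm on [4, -10, 7, -10, -5, 4]:

Scanning through the array:
Position 1 (value -10): max_ending_here = -6, max_so_far = 4
Position 2 (value 7): max_ending_here = 7, max_so_far = 7
Position 3 (value -10): max_ending_here = -3, max_so_far = 7
Position 4 (value -5): max_ending_here = -5, max_so_far = 7
Position 5 (value 4): max_ending_here = 4, max_so_far = 7

Maximum subarray: [7]
Maximum sum: 7

The maximum subarray is [7] with sum 7. This subarray runs from index 2 to index 2.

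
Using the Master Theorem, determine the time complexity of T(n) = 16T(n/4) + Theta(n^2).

Master Theorem for T(n) = 16T(n/4) + O(n^2):

a = 16, b = 4, c = 2
log_b(a) = log_4(16) = 2.0000

Case 2: c = 2 = log_4(16) = 2.0000
T(n) = O(n^2 log n) = O(n^2 log n)

For T(n) = 16T(n/4) + O(n^2): log_4(16) = 2.0000. This is Case 2 of the Master Theorem (c = log_b(a), equal work at all levels), giving O(n^2 log n).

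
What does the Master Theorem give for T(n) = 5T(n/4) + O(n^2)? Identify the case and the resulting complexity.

Master Theorem for T(n) = 5T(n/4) + O(n^2):

a = 5, b = 4, c = 2
log_b(a) = log_4(5) = 1.1610

Case 3: c = 2 > log_4(5) = 1.1610
T(n) = O(n^2) = O(n^2)

For T(n) = 5T(n/4) + O(n^2): log_4(5) = 1.1610. This is Case 3 of the Master Theorem (c > log_b(a), work dominated by root), giving O(n^2).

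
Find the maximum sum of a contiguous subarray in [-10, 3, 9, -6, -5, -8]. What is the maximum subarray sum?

Using Kadane's algorithm on [-10, 3, 9, -6, -5, -8]:

Scanning through the array:
Position 1 (value 3): max_ending_here = 3, max_so_far = 3
Position 2 (value 9): max_ending_here = 12, max_so_far = 12
Position 3 (value -6): max_ending_here = 6, max_so_far = 12
Position 4 (value -5): max_ending_here = 1, max_so_far = 12
Position 5 (value -8): max_ending_here = -7, max_so_far = 12

Maximum subarray: [3, 9]
Maximum sum: 12

The maximum subarray is [3, 9] with sum 12. This subarray runs from index 1 to index 2.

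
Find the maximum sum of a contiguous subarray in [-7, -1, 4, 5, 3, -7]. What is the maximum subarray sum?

Using Kadane's algorithm on [-7, -1, 4, 5, 3, -7]:

Scanning through the array:
Position 1 (value -1): max_ending_here = -1, max_so_far = -1
Position 2 (value 4): max_ending_here = 4, max_so_far = 4
Position 3 (value 5): max_ending_here = 9, max_so_far = 9
Position 4 (value 3): max_ending_here = 12, max_so_far = 12
Position 5 (value -7): max_ending_here = 5, max_so_far = 12

Maximum subarray: [4, 5, 3]
Maximum sum: 12

The maximum subarray is [4, 5, 3] with sum 12. This subarray runs from index 2 to index 4.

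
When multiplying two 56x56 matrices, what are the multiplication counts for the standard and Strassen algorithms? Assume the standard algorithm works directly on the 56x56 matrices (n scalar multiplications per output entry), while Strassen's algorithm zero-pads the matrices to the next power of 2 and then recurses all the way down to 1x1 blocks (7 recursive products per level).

Matrix multiplication for 56x56 matrices:

Strassen's algorithm requires power-of-2 dimensions. Pad 56x56 to 64x64 (next power of 2).

Standard algorithm: 56^3 = 175616 multiplications
Strassen's algorithm: 7^(log2(64)) = 7^6 = 117649 multiplications
Savings: 175616 - 117649 = 57967 multiplications

Standard: 175616 multiplications (56^3). Strassen: 117649 multiplications (7^6, after padding to 64x64). Strassen reduces 8 recursive multiplications to 7 at each level.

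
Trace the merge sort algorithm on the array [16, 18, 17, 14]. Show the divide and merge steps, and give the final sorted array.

Merge sort trace:

Split: [16, 18, 17, 14] -> [16, 18] and [17, 14]
  Split: [16, 18] -> [16] and [18]
  Merge: [16] + [18] -> [16, 18]
  Split: [17, 14] -> [17] and [14]
  Merge: [17] + [14] -> [14, 17]
Merge: [16, 18] + [14, 17] -> [14, 16, 17, 18]

Final sorted array: [14, 16, 17, 18]

The merge sort proceeds by recursively splitting the array and merging sorted halves.
After all merges, the sorted array is [14, 16, 17, 18].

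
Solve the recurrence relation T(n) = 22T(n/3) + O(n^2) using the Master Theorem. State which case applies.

Master Theorem for T(n) = 22T(n/3) + O(n^2):

a = 22, b = 3, c = 2
log_b(a) = log_3(22) = 2.8136

Case 1: c = 2 < log_3(22) = 2.8136
T(n) = O(n^(log_3 22))

For T(n) = 22T(n/3) + O(n^2): log_3(22) = 2.8136. This is Case 1 of the Master Theorem (c < log_b(a), work dominated by leaves), giving O(n^(log_3 22)).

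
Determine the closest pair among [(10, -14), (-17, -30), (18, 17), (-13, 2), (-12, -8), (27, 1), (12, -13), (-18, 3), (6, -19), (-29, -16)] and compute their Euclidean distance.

Computing all pairwise distances among 10 points:

d((10, -14), (-17, -30)) = 31.3847
d((10, -14), (18, 17)) = 32.0156
d((10, -14), (-13, 2)) = 28.0179
d((10, -14), (-12, -8)) = 22.8035
d((10, -14), (27, 1)) = 22.6716
d((10, -14), (12, -13)) = 2.2361 <-- minimum
d((10, -14), (-18, 3)) = 32.7567
d((10, -14), (6, -19)) = 6.4031
d((10, -14), (-29, -16)) = 39.0512
d((-17, -30), (18, 17)) = 58.6003
d((-17, -30), (-13, 2)) = 32.249
d((-17, -30), (-12, -8)) = 22.561
d((-17, -30), (27, 1)) = 53.8238
d((-17, -30), (12, -13)) = 33.6155
d((-17, -30), (-18, 3)) = 33.0151
d((-17, -30), (6, -19)) = 25.4951
d((-17, -30), (-29, -16)) = 18.4391
d((18, 17), (-13, 2)) = 34.4384
d((18, 17), (-12, -8)) = 39.0512
d((18, 17), (27, 1)) = 18.3576
d((18, 17), (12, -13)) = 30.5941
d((18, 17), (-18, 3)) = 38.6264
d((18, 17), (6, -19)) = 37.9473
d((18, 17), (-29, -16)) = 57.4282
d((-13, 2), (-12, -8)) = 10.0499
d((-13, 2), (27, 1)) = 40.0125
d((-13, 2), (12, -13)) = 29.1548
d((-13, 2), (-18, 3)) = 5.099
d((-13, 2), (6, -19)) = 28.3196
d((-13, 2), (-29, -16)) = 24.0832
d((-12, -8), (27, 1)) = 40.025
d((-12, -8), (12, -13)) = 24.5153
d((-12, -8), (-18, 3)) = 12.53
d((-12, -8), (6, -19)) = 21.095
d((-12, -8), (-29, -16)) = 18.7883
d((27, 1), (12, -13)) = 20.5183
d((27, 1), (-18, 3)) = 45.0444
d((27, 1), (6, -19)) = 29.0
d((27, 1), (-29, -16)) = 58.5235
d((12, -13), (-18, 3)) = 34.0
d((12, -13), (6, -19)) = 8.4853
d((12, -13), (-29, -16)) = 41.1096
d((-18, 3), (6, -19)) = 32.5576
d((-18, 3), (-29, -16)) = 21.9545
d((6, -19), (-29, -16)) = 35.1283

Closest pair: (10, -14) and (12, -13) with distance 2.2361

The closest pair is (10, -14) and (12, -13) with Euclidean distance 2.2361. For 10 points, brute-force pairwise comparison is shown above. For large n, the divide-and-conquer algorithm (sort by x, recurse on halves, check the dividing strip) achieves O(n log n).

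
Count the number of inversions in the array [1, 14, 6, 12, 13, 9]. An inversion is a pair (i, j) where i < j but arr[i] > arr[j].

Finding inversions in [1, 14, 6, 12, 13, 9]:

(1, 2): arr[1]=14 > arr[2]=6
(1, 3): arr[1]=14 > arr[3]=12
(1, 4): arr[1]=14 > arr[4]=13
(1, 5): arr[1]=14 > arr[5]=9
(3, 5): arr[3]=12 > arr[5]=9
(4, 5): arr[4]=13 > arr[5]=9

Total inversions: 6

The array has 6 inversion(s): (1,2), (1,3), (1,4), (1,5), (3,5), (4,5). Each pair (i,j) satisfies i < j and arr[i] > arr[j].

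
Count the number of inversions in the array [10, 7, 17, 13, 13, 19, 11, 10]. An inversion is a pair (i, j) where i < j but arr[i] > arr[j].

Finding inversions in [10, 7, 17, 13, 13, 19, 11, 10]:

(0, 1): arr[0]=10 > arr[1]=7
(2, 3): arr[2]=17 > arr[3]=13
(2, 4): arr[2]=17 > arr[4]=13
(2, 6): arr[2]=17 > arr[6]=11
(2, 7): arr[2]=17 > arr[7]=10
(3, 6): arr[3]=13 > arr[6]=11
(3, 7): arr[3]=13 > arr[7]=10
(4, 6): arr[4]=13 > arr[6]=11
(4, 7): arr[4]=13 > arr[7]=10
(5, 6): arr[5]=19 > arr[6]=11
(5, 7): arr[5]=19 > arr[7]=10
(6, 7): arr[6]=11 > arr[7]=10

Total inversions: 12

The array has 12 inversion(s): (0,1), (2,3), (2,4), (2,6), (2,7), (3,6), (3,7), (4,6), (4,7), (5,6), (5,7), (6,7). Each pair (i,j) satisfies i < j and arr[i] > arr[j].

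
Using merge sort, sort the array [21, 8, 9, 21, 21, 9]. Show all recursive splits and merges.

Merge sort trace:

Split: [21, 8, 9, 21, 21, 9] -> [21, 8, 9] and [21, 21, 9]
  Split: [21, 8, 9] -> [21] and [8, 9]
    Split: [8, 9] -> [8] and [9]
    Merge: [8] + [9] -> [8, 9]
  Merge: [21] + [8, 9] -> [8, 9, 21]
  Split: [21, 21, 9] -> [21] and [21, 9]
    Split: [21, 9] -> [21] and [9]
    Merge: [21] + [9] -> [9, 21]
  Merge: [21] + [9, 21] -> [9, 21, 21]
Merge: [8, 9, 21] + [9, 21, 21] -> [8, 9, 9, 21, 21, 21]

Final sorted array: [8, 9, 9, 21, 21, 21]

The merge sort proceeds by recursively splitting the array and merging sorted halves.
After all merges, the sorted array is [8, 9, 9, 21, 21, 21].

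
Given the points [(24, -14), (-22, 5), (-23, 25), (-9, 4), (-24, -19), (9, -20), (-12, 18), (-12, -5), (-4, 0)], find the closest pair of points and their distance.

Computing all pairwise distances among 9 points:

d((24, -14), (-22, 5)) = 49.7695
d((24, -14), (-23, 25)) = 61.0737
d((24, -14), (-9, 4)) = 37.5899
d((24, -14), (-24, -19)) = 48.2597
d((24, -14), (9, -20)) = 16.1555
d((24, -14), (-12, 18)) = 48.1664
d((24, -14), (-12, -5)) = 37.108
d((24, -14), (-4, 0)) = 31.305
d((-22, 5), (-23, 25)) = 20.025
d((-22, 5), (-9, 4)) = 13.0384
d((-22, 5), (-24, -19)) = 24.0832
d((-22, 5), (9, -20)) = 39.8246
d((-22, 5), (-12, 18)) = 16.4012
d((-22, 5), (-12, -5)) = 14.1421
d((-22, 5), (-4, 0)) = 18.6815
d((-23, 25), (-9, 4)) = 25.2389
d((-23, 25), (-24, -19)) = 44.0114
d((-23, 25), (9, -20)) = 55.2178
d((-23, 25), (-12, 18)) = 13.0384
d((-23, 25), (-12, -5)) = 31.9531
d((-23, 25), (-4, 0)) = 31.4006
d((-9, 4), (-24, -19)) = 27.4591
d((-9, 4), (9, -20)) = 30.0
d((-9, 4), (-12, 18)) = 14.3178
d((-9, 4), (-12, -5)) = 9.4868
d((-9, 4), (-4, 0)) = 6.4031 <-- minimum
d((-24, -19), (9, -20)) = 33.0151
d((-24, -19), (-12, 18)) = 38.8973
d((-24, -19), (-12, -5)) = 18.4391
d((-24, -19), (-4, 0)) = 27.5862
d((9, -20), (-12, 18)) = 43.4166
d((9, -20), (-12, -5)) = 25.807
d((9, -20), (-4, 0)) = 23.8537
d((-12, 18), (-12, -5)) = 23.0
d((-12, 18), (-4, 0)) = 19.6977
d((-12, -5), (-4, 0)) = 9.434

Closest pair: (-9, 4) and (-4, 0) with distance 6.4031

The closest pair is (-9, 4) and (-4, 0) with Euclidean distance 6.4031. For 9 points, brute-force pairwise comparison is shown above. For large n, the divide-and-conquer algorithm (sort by x, recurse on halves, check the dividing strip) achieves O(n log n).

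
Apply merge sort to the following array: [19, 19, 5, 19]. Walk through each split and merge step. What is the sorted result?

Merge sort trace:

Split: [19, 19, 5, 19] -> [19, 19] and [5, 19]
  Split: [19, 19] -> [19] and [19]
  Merge: [19] + [19] -> [19, 19]
  Split: [5, 19] -> [5] and [19]
  Merge: [5] + [19] -> [5, 19]
Merge: [19, 19] + [5, 19] -> [5, 19, 19, 19]

Final sorted array: [5, 19, 19, 19]

The merge sort proceeds by recursively splitting the array and merging sorted halves.
After all merges, the sorted array is [5, 19, 19, 19].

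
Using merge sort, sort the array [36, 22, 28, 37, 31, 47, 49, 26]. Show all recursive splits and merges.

Merge sort trace:

Split: [36, 22, 28, 37, 31, 47, 49, 26] -> [36, 22, 28, 37] and [31, 47, 49, 26]
  Split: [36, 22, 28, 37] -> [36, 22] and [28, 37]
    Split: [36, 22] -> [36] and [22]
    Merge: [36] + [22] -> [22, 36]
    Split: [28, 37] -> [28] and [37]
    Merge: [28] + [37] -> [28, 37]
  Merge: [22, 36] + [28, 37] -> [22, 28, 36, 37]
  Split: [31, 47, 49, 26] -> [31, 47] and [49, 26]
    Split: [31, 47] -> [31] and [47]
    Merge: [31] + [47] -> [31, 47]
    Split: [49, 26] -> [49] and [26]
    Merge: [49] + [26] -> [26, 49]
  Merge: [31, 47] + [26, 49] -> [26, 31, 47, 49]
Merge: [22, 28, 36, 37] + [26, 31, 47, 49] -> [22, 26, 28, 31, 36, 37, 47, 49]

Final sorted array: [22, 26, 28, 31, 36, 37, 47, 49]

The merge sort proceeds by recursively splitting the array and merging sorted halves.
After all merges, the sorted array is [22, 26, 28, 31, 36, 37, 47, 49].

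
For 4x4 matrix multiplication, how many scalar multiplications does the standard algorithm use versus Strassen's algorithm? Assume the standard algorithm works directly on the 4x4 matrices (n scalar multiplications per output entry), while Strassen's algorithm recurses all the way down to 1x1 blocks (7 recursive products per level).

Matrix multiplication for 4x4 matrices:

Standard algorithm: 4^3 = 64 multiplications
Strassen's algorithm: 7^(log2(4)) = 7^2 = 49 multiplications
Savings: 64 - 49 = 15 multiplications

Standard: 64 multiplications (4^3). Strassen: 49 multiplications (7^2). Strassen reduces 8 recursive multiplications to 7 at each level.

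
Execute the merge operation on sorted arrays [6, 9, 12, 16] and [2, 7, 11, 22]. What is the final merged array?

Merging process:

Compare 6 vs 2: take 2 from right. Merged: [2]
Compare 6 vs 7: take 6 from left. Merged: [2, 6]
Compare 9 vs 7: take 7 from right. Merged: [2, 6, 7]
Compare 9 vs 11: take 9 from left. Merged: [2, 6, 7, 9]
Compare 12 vs 11: take 11 from right. Merged: [2, 6, 7, 9, 11]
Compare 12 vs 22: take 12 from left. Merged: [2, 6, 7, 9, 11, 12]
Compare 16 vs 22: take 16 from left. Merged: [2, 6, 7, 9, 11, 12, 16]
Append remaining from right: [22]. Merged: [2, 6, 7, 9, 11, 12, 16, 22]

Final merged array: [2, 6, 7, 9, 11, 12, 16, 22]
Total comparisons: 7

The merged array is [2, 6, 7, 9, 11, 12, 16, 22], requiring 7 comparisons. The merge step runs in O(n) time where n is the total number of elements.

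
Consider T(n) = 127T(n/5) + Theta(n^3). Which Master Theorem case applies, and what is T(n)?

Master Theorem for T(n) = 127T(n/5) + O(n^3):

a = 127, b = 5, c = 3
log_b(a) = log_5(127) = 3.0099

Case 1: c = 3 < log_5(127) = 3.0099
T(n) = O(n^(log_5 127))

For T(n) = 127T(n/5) + O(n^3): log_5(127) = 3.0099. This is Case 1 of the Master Theorem (c < log_b(a), work dominated by leaves), giving O(n^(log_5 127)).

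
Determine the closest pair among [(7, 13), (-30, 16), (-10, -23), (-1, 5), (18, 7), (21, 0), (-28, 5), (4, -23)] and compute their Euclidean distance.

Computing all pairwise distances among 8 points:

d((7, 13), (-30, 16)) = 37.1214
d((7, 13), (-10, -23)) = 39.8121
d((7, 13), (-1, 5)) = 11.3137
d((7, 13), (18, 7)) = 12.53
d((7, 13), (21, 0)) = 19.105
d((7, 13), (-28, 5)) = 35.9026
d((7, 13), (4, -23)) = 36.1248
d((-30, 16), (-10, -23)) = 43.8292
d((-30, 16), (-1, 5)) = 31.0161
d((-30, 16), (18, 7)) = 48.8365
d((-30, 16), (21, 0)) = 53.4509
d((-30, 16), (-28, 5)) = 11.1803
d((-30, 16), (4, -23)) = 51.7397
d((-10, -23), (-1, 5)) = 29.4109
d((-10, -23), (18, 7)) = 41.0366
d((-10, -23), (21, 0)) = 38.6005
d((-10, -23), (-28, 5)) = 33.2866
d((-10, -23), (4, -23)) = 14.0
d((-1, 5), (18, 7)) = 19.105
d((-1, 5), (21, 0)) = 22.561
d((-1, 5), (-28, 5)) = 27.0
d((-1, 5), (4, -23)) = 28.4429
d((18, 7), (21, 0)) = 7.6158 <-- minimum
d((18, 7), (-28, 5)) = 46.0435
d((18, 7), (4, -23)) = 33.1059
d((21, 0), (-28, 5)) = 49.2544
d((21, 0), (4, -23)) = 28.6007
d((-28, 5), (4, -23)) = 42.5206

Closest pair: (18, 7) and (21, 0) with distance 7.6158

The closest pair is (18, 7) and (21, 0) with Euclidean distance 7.6158. For 8 points, brute-force pairwise comparison is shown above. For large n, the divide-and-conquer algorithm (sort by x, recurse on halves, check the dividing strip) achieves O(n log n).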